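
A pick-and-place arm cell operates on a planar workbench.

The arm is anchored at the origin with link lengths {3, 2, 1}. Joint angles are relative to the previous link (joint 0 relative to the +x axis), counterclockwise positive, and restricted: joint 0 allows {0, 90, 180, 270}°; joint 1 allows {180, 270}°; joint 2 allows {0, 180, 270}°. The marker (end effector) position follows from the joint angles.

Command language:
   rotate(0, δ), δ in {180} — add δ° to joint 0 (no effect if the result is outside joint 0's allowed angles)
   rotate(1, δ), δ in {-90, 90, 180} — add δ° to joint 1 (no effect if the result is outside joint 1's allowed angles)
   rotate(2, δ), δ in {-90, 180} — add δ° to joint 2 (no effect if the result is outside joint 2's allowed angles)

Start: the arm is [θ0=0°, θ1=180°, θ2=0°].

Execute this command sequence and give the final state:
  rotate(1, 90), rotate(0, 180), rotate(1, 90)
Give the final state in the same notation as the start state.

[θ0=180°, θ1=270°, θ2=0°]

start: [θ0=0°, θ1=180°, θ2=0°]
t=1 rotate(1, 90) ⇒ [θ0=0°, θ1=270°, θ2=0°]
t=2 rotate(0, 180) ⇒ [θ0=180°, θ1=270°, θ2=0°]
t=3 rotate(1, 90) ⇒ [θ0=180°, θ1=270°, θ2=0°]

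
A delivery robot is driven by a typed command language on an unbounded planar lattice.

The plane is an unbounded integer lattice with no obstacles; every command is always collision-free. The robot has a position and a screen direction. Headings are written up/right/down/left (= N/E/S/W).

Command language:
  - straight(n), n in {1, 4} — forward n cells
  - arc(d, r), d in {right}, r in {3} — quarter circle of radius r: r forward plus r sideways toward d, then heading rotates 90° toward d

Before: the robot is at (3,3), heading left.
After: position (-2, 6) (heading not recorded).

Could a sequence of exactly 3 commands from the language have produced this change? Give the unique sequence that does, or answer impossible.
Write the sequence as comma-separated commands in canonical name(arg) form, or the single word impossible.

straight(1), straight(1), arc(right, 3)

key: running arc(right, 3) before straight(1) would end elsewhere — order is forced
start: at (3,3), heading left
t=1 straight(1) ⇒ at (2,3), heading left
t=2 straight(1) ⇒ at (1,3), heading left
t=3 arc(right, 3) ⇒ at (-2,6), heading up
no other 3-command option fits: unique.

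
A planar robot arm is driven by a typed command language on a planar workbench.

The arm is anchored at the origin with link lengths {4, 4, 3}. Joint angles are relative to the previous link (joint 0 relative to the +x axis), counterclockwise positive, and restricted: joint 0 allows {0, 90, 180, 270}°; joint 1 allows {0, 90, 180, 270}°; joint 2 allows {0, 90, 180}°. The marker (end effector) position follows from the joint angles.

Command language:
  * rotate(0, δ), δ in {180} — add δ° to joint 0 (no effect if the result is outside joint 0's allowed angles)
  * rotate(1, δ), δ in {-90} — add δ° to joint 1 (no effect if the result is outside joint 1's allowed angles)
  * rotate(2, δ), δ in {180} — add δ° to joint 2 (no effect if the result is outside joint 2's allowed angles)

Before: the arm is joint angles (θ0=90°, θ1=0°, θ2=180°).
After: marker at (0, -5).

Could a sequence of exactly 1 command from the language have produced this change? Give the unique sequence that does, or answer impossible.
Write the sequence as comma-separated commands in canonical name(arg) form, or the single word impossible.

rotate(0, 180)

begin: joint angles (θ0=90°, θ1=0°, θ2=180°)
[1] after rotate(0, 180): joint angles (θ0=270°, θ1=0°, θ2=180°)
uniquely the one of 3 1-step routes that fits.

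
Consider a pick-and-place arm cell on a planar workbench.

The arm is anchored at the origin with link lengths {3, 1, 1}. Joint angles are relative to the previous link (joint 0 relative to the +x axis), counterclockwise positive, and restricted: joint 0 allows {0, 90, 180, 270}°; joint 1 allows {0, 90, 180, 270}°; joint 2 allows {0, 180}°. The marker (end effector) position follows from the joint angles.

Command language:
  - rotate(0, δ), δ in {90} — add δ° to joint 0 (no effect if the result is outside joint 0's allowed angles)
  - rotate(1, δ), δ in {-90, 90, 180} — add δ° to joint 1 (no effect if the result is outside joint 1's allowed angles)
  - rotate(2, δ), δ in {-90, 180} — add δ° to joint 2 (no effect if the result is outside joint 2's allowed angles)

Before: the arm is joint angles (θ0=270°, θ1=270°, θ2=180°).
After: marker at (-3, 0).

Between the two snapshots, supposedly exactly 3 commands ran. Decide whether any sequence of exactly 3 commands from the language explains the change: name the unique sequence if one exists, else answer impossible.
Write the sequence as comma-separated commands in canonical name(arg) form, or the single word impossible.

rotate(0, 90), rotate(0, 90), rotate(0, 90)

t0: joint angles (θ0=270°, θ1=270°, θ2=180°)
1. rotate(0, 90) → joint angles (θ0=0°, θ1=270°, θ2=180°)
2. rotate(0, 90) → joint angles (θ0=90°, θ1=270°, θ2=180°)
3. rotate(0, 90) → joint angles (θ0=180°, θ1=270°, θ2=180°)
no other 3-command option fits: unique.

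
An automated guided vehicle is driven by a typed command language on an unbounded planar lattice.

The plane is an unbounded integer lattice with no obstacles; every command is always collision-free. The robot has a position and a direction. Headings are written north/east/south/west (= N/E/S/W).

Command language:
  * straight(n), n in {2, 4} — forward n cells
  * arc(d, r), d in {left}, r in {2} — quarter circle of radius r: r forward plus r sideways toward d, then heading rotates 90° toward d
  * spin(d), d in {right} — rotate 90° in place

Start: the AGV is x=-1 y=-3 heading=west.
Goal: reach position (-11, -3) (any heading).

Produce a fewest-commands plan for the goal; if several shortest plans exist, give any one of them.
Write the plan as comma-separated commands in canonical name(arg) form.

straight(4), straight(4), straight(2)

initial: x=-1 y=-3 heading=west
step 1 (straight(4)): x=-5 y=-3 heading=west
step 2 (straight(4)): x=-9 y=-3 heading=west
step 3 (straight(2)): x=-11 y=-3 heading=west
minimal: 3 command(s), checked below 3.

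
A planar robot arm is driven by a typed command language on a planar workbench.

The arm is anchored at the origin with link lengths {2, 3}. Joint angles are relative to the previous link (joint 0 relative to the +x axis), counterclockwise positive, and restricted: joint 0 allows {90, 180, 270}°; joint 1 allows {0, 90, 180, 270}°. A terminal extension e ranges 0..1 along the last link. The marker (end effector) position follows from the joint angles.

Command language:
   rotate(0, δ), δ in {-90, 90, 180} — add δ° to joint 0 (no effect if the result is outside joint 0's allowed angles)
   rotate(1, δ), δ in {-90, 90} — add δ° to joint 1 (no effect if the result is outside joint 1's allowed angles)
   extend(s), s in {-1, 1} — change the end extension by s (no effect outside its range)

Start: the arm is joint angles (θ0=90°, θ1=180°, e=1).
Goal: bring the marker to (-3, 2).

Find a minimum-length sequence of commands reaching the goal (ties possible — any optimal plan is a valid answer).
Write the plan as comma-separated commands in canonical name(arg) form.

start: joint angles (θ0=90°, θ1=180°, e=1)
[1] after rotate(1, -90): joint angles (θ0=90°, θ1=90°, e=1)
[2] after extend(-1): joint angles (θ0=90°, θ1=90°, e=0)
minimal: 2 command(s), checked below 2.

rotate(1, -90), extend(-1)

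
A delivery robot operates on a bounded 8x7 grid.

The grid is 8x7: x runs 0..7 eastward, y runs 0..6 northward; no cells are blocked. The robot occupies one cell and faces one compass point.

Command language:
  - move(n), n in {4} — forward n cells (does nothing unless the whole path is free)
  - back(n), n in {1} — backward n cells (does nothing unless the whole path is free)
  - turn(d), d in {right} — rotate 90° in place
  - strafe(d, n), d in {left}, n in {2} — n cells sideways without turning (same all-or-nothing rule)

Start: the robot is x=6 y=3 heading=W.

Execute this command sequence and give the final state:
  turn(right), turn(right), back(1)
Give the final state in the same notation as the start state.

x=5 y=3 heading=E

from: x=6 y=3 heading=W
1. turn(right) → x=6 y=3 heading=N
2. turn(right) → x=6 y=3 heading=E
3. back(1) → x=5 y=3 heading=E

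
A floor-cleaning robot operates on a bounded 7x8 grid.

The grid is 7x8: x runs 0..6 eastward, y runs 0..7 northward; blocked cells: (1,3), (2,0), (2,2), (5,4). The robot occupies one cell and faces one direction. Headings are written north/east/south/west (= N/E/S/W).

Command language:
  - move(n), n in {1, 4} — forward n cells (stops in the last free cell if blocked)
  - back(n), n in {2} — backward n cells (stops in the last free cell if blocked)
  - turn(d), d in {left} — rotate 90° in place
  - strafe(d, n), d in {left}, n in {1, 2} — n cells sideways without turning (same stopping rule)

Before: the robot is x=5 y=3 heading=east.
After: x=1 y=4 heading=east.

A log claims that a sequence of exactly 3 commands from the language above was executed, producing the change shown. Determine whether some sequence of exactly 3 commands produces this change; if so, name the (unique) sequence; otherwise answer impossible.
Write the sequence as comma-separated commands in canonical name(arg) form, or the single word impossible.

back(2), strafe(left, 1), back(2)

key: heading stays E — no command in the sequence turns
begin: x=5 y=3 heading=east
t=1 back(2) ⇒ x=3 y=3 heading=east
t=2 strafe(left, 1) ⇒ x=3 y=4 heading=east
t=3 back(2) ⇒ x=1 y=4 heading=east
uniquely the one of 216 3-step routes that fits.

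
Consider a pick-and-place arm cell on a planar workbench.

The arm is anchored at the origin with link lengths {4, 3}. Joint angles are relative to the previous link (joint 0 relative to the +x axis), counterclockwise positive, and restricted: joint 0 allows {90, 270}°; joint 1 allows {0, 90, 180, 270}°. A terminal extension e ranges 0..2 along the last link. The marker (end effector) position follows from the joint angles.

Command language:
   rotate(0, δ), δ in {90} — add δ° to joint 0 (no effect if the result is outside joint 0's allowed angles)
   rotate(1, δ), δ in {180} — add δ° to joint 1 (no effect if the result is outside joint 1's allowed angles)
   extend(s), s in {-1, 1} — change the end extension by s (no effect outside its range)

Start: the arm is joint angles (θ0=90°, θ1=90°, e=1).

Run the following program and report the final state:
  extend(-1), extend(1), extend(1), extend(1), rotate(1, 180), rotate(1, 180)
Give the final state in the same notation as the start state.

from: joint angles (θ0=90°, θ1=90°, e=1)
step 1 (extend(-1)): joint angles (θ0=90°, θ1=90°, e=0)
step 2 (extend(1)): joint angles (θ0=90°, θ1=90°, e=1)
step 3 (extend(1)): joint angles (θ0=90°, θ1=90°, e=2)
step 4 (extend(1)): joint angles (θ0=90°, θ1=90°, e=2)
step 5 (rotate(1, 180)): joint angles (θ0=90°, θ1=270°, e=2)
step 6 (rotate(1, 180)): joint angles (θ0=90°, θ1=90°, e=2)

joint angles (θ0=90°, θ1=90°, e=2)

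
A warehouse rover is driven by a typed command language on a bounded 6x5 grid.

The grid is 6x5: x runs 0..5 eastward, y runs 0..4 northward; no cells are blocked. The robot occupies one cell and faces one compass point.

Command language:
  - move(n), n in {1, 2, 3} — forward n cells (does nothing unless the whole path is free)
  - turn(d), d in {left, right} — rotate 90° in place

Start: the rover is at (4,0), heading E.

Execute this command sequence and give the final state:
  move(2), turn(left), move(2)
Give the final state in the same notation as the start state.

t0: at (4,0), heading E
t=1 move(2) ⇒ at (4,0), heading E
t=2 turn(left) ⇒ at (4,0), heading N
t=3 move(2) ⇒ at (4,2), heading N

at (4,2), heading N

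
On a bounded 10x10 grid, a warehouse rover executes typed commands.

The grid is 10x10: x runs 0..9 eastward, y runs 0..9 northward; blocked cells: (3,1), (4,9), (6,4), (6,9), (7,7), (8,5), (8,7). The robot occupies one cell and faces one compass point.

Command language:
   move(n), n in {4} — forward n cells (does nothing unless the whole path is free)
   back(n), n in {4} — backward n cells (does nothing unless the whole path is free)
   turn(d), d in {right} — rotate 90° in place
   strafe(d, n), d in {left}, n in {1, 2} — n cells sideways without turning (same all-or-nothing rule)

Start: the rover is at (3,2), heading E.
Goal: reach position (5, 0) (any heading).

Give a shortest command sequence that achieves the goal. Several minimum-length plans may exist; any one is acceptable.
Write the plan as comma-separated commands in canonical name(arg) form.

t0: at (3,2), heading E
[1] after turn(right): at (3,2), heading S
[2] after strafe(left, 2): at (5,2), heading S
[3] after turn(right): at (5,2), heading W
[4] after strafe(left, 2): at (5,0), heading W
nothing shorter than 4 reaches the goal.

turn(right), strafe(left, 2), turn(right), strafe(left, 2)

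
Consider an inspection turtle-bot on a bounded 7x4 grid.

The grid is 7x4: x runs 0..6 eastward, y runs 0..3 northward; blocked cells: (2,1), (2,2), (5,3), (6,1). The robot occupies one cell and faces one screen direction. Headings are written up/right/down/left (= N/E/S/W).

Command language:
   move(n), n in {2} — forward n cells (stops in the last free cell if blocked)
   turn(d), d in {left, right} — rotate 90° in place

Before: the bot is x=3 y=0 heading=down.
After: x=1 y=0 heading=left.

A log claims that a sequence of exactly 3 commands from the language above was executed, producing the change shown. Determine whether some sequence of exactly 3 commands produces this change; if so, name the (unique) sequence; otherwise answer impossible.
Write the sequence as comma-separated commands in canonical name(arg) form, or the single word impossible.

move(2), turn(right), move(2)

key: the first move(2) runs into the grid edge before its full distance
initial: x=3 y=0 heading=down
t=1 move(2) ⇒ x=3 y=0 heading=down
t=2 turn(right) ⇒ x=3 y=0 heading=left
t=3 move(2) ⇒ x=1 y=0 heading=left
all 27 alternatives checked — unique.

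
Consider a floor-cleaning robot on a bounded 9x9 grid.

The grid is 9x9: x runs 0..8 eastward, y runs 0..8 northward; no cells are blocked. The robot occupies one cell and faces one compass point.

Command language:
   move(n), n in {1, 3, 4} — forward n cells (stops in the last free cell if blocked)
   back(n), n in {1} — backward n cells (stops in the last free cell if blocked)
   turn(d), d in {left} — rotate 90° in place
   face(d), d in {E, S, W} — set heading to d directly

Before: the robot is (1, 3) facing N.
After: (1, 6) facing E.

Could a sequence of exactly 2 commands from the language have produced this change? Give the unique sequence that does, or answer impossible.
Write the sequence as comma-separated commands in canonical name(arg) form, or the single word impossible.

key: order matters: swapping move(3) and face(E) lands elsewhere
begin: (1, 3) facing N
1. move(3) → (1, 6) facing N
2. face(E) → (1, 6) facing E
all 64 alternatives checked — unique.

move(3), face(E)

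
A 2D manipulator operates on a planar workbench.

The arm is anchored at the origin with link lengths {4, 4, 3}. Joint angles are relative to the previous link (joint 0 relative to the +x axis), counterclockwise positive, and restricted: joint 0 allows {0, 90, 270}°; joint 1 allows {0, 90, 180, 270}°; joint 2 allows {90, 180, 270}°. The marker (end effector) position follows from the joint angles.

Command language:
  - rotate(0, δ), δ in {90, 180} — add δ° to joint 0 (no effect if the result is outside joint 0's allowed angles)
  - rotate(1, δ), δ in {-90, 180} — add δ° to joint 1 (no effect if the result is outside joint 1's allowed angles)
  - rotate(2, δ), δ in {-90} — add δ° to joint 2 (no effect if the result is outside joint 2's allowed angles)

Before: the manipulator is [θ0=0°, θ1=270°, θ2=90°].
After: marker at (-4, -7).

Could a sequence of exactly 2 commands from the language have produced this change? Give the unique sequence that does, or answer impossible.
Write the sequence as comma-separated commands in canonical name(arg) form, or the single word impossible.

rotate(0, 90), rotate(0, 180)

key: order matters: swapping rotate(0, 90) and rotate(0, 180) lands elsewhere
from: [θ0=0°, θ1=270°, θ2=90°]
[1] after rotate(0, 90): [θ0=90°, θ1=270°, θ2=90°]
[2] after rotate(0, 180): [θ0=270°, θ1=270°, θ2=90°]
uniquely the one of 25 2-step routes that fits.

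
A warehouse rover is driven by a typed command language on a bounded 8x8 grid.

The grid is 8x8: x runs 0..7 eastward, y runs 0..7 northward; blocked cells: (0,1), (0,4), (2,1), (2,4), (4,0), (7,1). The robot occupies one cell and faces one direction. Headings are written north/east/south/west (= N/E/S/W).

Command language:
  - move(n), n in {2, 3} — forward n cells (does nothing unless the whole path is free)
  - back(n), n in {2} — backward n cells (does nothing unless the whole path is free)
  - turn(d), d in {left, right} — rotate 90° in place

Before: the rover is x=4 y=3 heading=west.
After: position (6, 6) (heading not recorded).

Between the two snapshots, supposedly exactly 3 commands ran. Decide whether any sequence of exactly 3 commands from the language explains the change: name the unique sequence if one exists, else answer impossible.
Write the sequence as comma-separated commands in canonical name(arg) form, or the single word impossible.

back(2), turn(right), move(3)

key: order matters: swapping back(2) and move(3) lands elsewhere
initial: x=4 y=3 heading=west
[1] after back(2): x=6 y=3 heading=west
[2] after turn(right): x=6 y=3 heading=north
[3] after move(3): x=6 y=6 heading=north
uniquely the one of 125 3-step routes that fits.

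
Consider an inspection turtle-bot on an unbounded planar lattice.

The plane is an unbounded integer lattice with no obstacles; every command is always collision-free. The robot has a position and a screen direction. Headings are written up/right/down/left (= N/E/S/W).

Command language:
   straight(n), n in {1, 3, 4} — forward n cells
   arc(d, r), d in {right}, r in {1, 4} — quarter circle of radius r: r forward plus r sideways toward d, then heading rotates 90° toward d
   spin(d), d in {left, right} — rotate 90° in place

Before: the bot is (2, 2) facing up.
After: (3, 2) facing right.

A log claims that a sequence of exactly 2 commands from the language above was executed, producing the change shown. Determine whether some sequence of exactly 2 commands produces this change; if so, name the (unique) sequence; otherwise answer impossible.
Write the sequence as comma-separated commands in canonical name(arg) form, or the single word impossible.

key: cell and facing (now E) both changed — the 2 commands mix motion and turning
begin: (2, 2) facing up
step 1 (spin(right)): (2, 2) facing right
step 2 (straight(1)): (3, 2) facing right
no other 2-command option fits: unique.

spin(right), straight(1)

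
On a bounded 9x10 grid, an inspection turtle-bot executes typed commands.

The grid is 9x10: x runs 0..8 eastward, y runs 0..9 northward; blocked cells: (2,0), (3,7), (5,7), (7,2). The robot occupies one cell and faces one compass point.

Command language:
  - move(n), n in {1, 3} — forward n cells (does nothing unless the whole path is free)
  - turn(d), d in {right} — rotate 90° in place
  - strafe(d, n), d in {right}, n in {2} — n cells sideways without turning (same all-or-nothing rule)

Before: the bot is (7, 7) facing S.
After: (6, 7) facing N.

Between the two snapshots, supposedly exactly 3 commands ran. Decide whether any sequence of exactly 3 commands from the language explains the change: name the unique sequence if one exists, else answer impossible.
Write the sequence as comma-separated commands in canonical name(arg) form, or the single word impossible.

turn(right), move(1), turn(right)

key: cell and facing (now N) both changed — the 3 commands mix motion and turning
initial: (7, 7) facing S
[1] after turn(right): (7, 7) facing W
[2] after move(1): (6, 7) facing W
[3] after turn(right): (6, 7) facing N
all 64 alternatives checked — unique.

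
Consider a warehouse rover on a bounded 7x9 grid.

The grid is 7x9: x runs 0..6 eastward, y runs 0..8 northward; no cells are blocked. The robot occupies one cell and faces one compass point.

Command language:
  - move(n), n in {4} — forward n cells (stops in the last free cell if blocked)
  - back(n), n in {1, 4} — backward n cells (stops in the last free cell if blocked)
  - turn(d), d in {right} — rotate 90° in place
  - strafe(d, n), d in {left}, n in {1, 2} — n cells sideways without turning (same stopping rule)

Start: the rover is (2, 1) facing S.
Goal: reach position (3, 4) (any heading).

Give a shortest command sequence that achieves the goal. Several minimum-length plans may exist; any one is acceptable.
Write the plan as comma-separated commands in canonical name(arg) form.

initial: (2, 1) facing S
1. strafe(left, 1) → (3, 1) facing S
2. move(4) → (3, 0) facing S
3. back(4) → (3, 4) facing S
nothing shorter than 3 reaches the goal.

strafe(left, 1), move(4), back(4)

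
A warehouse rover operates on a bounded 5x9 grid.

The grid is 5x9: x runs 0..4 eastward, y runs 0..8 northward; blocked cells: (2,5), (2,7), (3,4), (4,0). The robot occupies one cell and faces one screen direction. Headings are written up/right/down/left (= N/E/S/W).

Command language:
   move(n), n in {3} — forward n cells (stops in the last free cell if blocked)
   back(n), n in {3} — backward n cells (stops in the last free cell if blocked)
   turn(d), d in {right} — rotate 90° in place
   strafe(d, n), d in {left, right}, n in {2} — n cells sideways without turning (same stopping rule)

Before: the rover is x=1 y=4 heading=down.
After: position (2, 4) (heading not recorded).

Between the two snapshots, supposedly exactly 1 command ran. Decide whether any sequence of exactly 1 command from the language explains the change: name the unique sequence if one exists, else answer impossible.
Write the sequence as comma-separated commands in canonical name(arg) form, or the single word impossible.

key: strafe(left, 2) is stopped early by the blocked cell at (3,4)
start: x=1 y=4 heading=down
1. strafe(left, 2) → x=2 y=4 heading=down
no rival 1-sequence matches.

strafe(left, 2)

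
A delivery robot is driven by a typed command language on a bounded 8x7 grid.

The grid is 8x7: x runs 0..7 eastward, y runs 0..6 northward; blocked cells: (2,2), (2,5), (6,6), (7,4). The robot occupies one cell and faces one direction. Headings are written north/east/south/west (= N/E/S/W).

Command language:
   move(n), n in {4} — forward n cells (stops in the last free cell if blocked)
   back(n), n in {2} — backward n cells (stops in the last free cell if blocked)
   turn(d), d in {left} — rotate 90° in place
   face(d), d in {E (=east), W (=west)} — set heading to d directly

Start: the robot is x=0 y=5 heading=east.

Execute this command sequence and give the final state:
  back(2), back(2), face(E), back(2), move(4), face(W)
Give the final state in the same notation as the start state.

start: x=0 y=5 heading=east
[1] after back(2): x=0 y=5 heading=east
[2] after back(2): x=0 y=5 heading=east
[3] after face(E): x=0 y=5 heading=east
[4] after back(2): x=0 y=5 heading=east
[5] after move(4): x=1 y=5 heading=east
[6] after face(W): x=1 y=5 heading=west

x=1 y=5 heading=west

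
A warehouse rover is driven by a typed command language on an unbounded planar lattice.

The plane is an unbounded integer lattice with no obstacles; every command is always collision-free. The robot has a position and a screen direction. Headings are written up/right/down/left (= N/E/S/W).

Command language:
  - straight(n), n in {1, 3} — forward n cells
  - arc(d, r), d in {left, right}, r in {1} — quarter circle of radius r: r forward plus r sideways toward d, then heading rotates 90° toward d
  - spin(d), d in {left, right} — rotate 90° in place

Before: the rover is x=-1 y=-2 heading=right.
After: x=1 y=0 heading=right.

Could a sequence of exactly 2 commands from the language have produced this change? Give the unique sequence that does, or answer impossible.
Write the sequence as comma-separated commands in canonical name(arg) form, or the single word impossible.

arc(left, 1), arc(right, 1)

key: heading stays E — rotations cancel among the 2 commands
t0: x=-1 y=-2 heading=right
[1] after arc(left, 1): x=0 y=-1 heading=up
[2] after arc(right, 1): x=1 y=0 heading=right
uniquely the one of 36 2-step routes that fits.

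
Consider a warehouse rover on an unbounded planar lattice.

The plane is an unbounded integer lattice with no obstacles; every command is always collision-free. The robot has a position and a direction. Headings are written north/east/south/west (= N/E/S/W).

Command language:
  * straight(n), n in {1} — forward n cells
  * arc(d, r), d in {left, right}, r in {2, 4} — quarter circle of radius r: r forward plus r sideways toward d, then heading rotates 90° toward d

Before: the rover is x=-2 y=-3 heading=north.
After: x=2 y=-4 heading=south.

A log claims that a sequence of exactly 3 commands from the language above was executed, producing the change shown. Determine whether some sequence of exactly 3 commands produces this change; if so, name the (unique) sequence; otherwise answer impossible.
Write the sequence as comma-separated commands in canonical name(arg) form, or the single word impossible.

key: running straight(1) before arc(right, 2) would end elsewhere — order is forced
begin: x=-2 y=-3 heading=north
t=1 arc(right, 2) ⇒ x=0 y=-1 heading=east
t=2 arc(right, 2) ⇒ x=2 y=-3 heading=south
t=3 straight(1) ⇒ x=2 y=-4 heading=south
no other 3-command option fits: unique.

arc(right, 2), arc(right, 2), straight(1)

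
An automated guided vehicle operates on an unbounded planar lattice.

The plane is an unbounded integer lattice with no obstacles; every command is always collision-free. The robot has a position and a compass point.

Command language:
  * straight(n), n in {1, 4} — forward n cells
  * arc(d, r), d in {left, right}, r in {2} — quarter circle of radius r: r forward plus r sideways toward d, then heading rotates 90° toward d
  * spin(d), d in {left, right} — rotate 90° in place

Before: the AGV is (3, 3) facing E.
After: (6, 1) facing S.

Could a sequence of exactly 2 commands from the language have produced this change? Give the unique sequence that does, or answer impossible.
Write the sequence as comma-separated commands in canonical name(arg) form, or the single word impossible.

key: order matters: swapping straight(1) and arc(right, 2) lands elsewhere
begin: (3, 3) facing E
step 1 (straight(1)): (4, 3) facing E
step 2 (arc(right, 2)): (6, 1) facing S
all 36 alternatives checked — unique.

straight(1), arc(right, 2)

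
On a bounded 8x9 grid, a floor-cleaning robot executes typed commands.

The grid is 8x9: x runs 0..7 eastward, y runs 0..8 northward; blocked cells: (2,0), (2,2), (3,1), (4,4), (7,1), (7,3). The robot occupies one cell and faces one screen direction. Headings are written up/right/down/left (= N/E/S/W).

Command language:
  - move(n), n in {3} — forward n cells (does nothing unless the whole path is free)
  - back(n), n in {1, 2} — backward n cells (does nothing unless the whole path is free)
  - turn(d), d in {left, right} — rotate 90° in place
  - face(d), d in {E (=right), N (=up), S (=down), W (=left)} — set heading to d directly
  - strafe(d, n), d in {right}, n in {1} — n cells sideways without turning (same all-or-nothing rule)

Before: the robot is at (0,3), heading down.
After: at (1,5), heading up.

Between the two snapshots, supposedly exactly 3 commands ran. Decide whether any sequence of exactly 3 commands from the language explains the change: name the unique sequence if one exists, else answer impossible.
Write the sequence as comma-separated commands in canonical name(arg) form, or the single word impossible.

back(2), face(N), strafe(right, 1)

key: running strafe(right, 1) before back(2) would end elsewhere — order is forced
initial: at (0,3), heading down
1. back(2) → at (0,5), heading down
2. face(N) → at (0,5), heading up
3. strafe(right, 1) → at (1,5), heading up
uniquely the one of 1000 3-step routes that fits.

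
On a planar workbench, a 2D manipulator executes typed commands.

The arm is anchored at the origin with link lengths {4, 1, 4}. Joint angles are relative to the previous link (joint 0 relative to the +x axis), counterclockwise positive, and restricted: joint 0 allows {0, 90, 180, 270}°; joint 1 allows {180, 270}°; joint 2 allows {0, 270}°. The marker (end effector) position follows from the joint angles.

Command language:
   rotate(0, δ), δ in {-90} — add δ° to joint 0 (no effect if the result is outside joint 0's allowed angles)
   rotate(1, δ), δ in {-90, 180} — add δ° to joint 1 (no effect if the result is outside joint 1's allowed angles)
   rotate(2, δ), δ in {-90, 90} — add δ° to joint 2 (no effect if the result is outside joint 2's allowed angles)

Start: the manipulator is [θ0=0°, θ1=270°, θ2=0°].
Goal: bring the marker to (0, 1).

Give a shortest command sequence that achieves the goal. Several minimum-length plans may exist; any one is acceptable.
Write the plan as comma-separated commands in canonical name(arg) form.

rotate(1, -90), rotate(0, -90)

t0: [θ0=0°, θ1=270°, θ2=0°]
t=1 rotate(1, -90) ⇒ [θ0=0°, θ1=180°, θ2=0°]
t=2 rotate(0, -90) ⇒ [θ0=270°, θ1=180°, θ2=0°]
shorter routes all fall short; 2 is best.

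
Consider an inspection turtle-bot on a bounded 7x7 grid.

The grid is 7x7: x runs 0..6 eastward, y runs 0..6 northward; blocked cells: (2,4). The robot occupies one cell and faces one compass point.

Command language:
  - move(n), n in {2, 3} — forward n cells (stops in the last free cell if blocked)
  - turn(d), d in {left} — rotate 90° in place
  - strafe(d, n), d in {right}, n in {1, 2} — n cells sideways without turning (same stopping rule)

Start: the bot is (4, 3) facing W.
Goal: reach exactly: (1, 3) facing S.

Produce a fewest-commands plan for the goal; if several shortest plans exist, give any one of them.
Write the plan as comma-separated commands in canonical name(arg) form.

move(3), turn(left)

from: (4, 3) facing W
[1] after move(3): (1, 3) facing W
[2] after turn(left): (1, 3) facing S
shorter routes all fall short; 2 is best.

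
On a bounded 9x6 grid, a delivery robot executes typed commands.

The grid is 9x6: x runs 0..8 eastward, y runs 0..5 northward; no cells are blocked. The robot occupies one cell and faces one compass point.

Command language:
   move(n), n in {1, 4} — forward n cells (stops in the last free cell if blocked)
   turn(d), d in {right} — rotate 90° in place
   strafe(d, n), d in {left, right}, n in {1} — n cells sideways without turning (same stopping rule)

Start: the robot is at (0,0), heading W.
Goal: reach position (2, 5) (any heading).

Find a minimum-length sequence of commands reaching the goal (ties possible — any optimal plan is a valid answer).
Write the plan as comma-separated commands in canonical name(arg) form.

turn(right), move(4), move(4), strafe(right, 1), strafe(right, 1)

from: at (0,0), heading W
1. turn(right) → at (0,0), heading N
2. move(4) → at (0,4), heading N
3. move(4) → at (0,5), heading N
4. strafe(right, 1) → at (1,5), heading N
5. strafe(right, 1) → at (2,5), heading N
shorter routes all fall short; 5 is best.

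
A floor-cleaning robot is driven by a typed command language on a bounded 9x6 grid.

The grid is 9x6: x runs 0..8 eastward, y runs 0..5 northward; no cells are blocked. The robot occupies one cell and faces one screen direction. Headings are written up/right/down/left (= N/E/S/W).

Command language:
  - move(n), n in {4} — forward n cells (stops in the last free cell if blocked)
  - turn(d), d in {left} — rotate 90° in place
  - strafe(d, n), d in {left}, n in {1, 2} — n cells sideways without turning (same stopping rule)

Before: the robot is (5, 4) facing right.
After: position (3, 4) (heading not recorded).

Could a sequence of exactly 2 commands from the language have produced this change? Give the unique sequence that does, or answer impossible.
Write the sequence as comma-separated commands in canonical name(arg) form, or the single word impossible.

turn(left), strafe(left, 2)

key: running strafe(left, 2) before turn(left) would end elsewhere — order is forced
begin: (5, 4) facing right
1. turn(left) → (5, 4) facing up
2. strafe(left, 2) → (3, 4) facing up
uniquely the one of 16 2-step routes that fits.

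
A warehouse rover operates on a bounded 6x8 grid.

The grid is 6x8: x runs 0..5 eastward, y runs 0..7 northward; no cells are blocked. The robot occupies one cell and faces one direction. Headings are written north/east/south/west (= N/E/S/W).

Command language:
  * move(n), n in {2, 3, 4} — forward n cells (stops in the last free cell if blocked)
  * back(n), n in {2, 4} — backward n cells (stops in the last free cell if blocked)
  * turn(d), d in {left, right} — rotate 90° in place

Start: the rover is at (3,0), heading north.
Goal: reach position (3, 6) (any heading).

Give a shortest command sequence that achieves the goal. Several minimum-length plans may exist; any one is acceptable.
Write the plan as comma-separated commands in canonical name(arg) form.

move(2), move(4)

initial: at (3,0), heading north
t=1 move(2) ⇒ at (3,2), heading north
t=2 move(4) ⇒ at (3,6), heading north
minimal: 2 command(s), checked below 2.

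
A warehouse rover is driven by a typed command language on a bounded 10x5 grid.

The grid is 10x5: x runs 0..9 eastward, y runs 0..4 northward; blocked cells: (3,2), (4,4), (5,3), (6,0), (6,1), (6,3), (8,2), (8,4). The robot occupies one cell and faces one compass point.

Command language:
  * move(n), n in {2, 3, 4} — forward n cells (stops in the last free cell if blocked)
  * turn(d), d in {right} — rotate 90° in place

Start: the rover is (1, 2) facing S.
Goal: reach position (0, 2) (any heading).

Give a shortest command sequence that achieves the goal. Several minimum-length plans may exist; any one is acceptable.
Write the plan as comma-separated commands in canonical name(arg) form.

from: (1, 2) facing S
[1] after turn(right): (1, 2) facing W
[2] after move(4): (0, 2) facing W
nothing shorter than 2 reaches the goal.

turn(right), move(4)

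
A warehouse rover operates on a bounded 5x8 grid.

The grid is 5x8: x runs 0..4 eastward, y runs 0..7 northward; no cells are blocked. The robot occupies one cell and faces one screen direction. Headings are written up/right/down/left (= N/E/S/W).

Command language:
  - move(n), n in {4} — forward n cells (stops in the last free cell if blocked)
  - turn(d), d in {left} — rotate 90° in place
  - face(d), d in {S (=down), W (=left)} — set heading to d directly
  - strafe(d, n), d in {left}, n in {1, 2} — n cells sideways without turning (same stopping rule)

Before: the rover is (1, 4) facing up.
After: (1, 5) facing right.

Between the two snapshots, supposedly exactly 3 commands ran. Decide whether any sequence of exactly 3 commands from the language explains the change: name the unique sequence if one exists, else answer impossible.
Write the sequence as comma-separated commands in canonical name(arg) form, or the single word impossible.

key: position moved to (1,5) AND the heading swung to E — translation plus rotation needed
from: (1, 4) facing up
t=1 face(S) ⇒ (1, 4) facing down
t=2 turn(left) ⇒ (1, 4) facing right
t=3 strafe(left, 1) ⇒ (1, 5) facing right
all 216 alternatives checked — unique.

face(S), turn(left), strafe(left, 1)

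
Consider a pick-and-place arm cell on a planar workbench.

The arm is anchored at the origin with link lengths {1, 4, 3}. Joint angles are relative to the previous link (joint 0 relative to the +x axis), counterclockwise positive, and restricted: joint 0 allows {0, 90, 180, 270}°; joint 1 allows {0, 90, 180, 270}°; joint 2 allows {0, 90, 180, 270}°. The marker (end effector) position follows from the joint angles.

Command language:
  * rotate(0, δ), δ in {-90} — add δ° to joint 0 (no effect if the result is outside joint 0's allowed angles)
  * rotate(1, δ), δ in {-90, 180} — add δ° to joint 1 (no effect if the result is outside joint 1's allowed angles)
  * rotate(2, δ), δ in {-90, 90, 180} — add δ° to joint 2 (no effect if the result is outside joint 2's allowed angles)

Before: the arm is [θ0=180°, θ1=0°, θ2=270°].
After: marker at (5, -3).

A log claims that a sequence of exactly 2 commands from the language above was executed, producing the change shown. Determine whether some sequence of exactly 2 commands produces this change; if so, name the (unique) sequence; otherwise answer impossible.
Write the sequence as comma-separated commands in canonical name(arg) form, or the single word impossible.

rotate(0, -90), rotate(0, -90)

from: [θ0=180°, θ1=0°, θ2=270°]
[1] after rotate(0, -90): [θ0=90°, θ1=0°, θ2=270°]
[2] after rotate(0, -90): [θ0=0°, θ1=0°, θ2=270°]
no rival 2-sequence matches.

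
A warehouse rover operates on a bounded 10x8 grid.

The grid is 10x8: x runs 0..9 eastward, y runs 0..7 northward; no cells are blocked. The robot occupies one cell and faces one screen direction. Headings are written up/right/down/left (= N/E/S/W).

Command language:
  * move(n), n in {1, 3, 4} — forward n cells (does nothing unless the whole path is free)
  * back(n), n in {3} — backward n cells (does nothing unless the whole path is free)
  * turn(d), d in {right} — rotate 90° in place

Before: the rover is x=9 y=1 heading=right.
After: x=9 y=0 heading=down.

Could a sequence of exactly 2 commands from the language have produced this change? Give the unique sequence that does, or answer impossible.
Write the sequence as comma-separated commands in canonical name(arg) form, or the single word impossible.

turn(right), move(1)

key: cell and facing (now S) both changed — the 2 commands mix motion and turning
from: x=9 y=1 heading=right
1. turn(right) → x=9 y=1 heading=down
2. move(1) → x=9 y=0 heading=down
no rival 2-sequence matches.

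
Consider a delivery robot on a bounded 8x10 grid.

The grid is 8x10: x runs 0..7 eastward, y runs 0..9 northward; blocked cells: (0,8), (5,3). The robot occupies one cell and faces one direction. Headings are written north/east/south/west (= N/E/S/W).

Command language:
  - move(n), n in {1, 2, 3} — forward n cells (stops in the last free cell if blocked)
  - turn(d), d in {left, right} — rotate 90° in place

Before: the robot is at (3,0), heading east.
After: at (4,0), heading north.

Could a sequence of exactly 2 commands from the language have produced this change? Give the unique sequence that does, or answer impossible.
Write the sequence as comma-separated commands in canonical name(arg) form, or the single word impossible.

move(1), turn(left)

key: running turn(left) before move(1) would end elsewhere — order is forced
t0: at (3,0), heading east
1. move(1) → at (4,0), heading east
2. turn(left) → at (4,0), heading north
no other 2-command option fits: unique.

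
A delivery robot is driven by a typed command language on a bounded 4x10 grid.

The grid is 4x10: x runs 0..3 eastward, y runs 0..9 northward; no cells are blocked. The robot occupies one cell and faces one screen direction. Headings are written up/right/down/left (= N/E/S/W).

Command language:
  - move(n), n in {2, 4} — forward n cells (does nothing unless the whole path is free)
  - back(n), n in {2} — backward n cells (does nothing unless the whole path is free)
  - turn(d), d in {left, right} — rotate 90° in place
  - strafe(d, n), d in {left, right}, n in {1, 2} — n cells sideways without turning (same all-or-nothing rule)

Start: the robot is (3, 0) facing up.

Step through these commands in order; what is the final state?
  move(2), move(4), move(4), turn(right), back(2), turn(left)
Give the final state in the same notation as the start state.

t0: (3, 0) facing up
[1] after move(2): (3, 2) facing up
[2] after move(4): (3, 6) facing up
[3] after move(4): (3, 6) facing up
[4] after turn(right): (3, 6) facing right
[5] after back(2): (1, 6) facing right
[6] after turn(left): (1, 6) facing up

(1, 6) facing up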